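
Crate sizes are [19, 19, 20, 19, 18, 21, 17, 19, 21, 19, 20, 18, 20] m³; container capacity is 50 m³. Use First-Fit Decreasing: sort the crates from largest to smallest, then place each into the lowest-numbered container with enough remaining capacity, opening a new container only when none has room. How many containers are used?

Sorted descending: 21, 21, 20, 20, 20, 19, 19, 19, 19, 19, 18, 18, 17.
21 m³ → container 1 (remaining 29 m³)
21 m³ → container 1 (remaining 8 m³)
20 m³ → container 2 (remaining 30 m³)
20 m³ → container 2 (remaining 10 m³)
20 m³ → container 3 (remaining 30 m³)
19 m³ → container 3 (remaining 11 m³)
19 m³ → container 4 (remaining 31 m³)
19 m³ → container 4 (remaining 12 m³)
19 m³ → container 5 (remaining 31 m³)
19 m³ → container 5 (remaining 12 m³)
18 m³ → container 6 (remaining 32 m³)
18 m³ → container 6 (remaining 14 m³)
17 m³ → container 7 (remaining 33 m³)

7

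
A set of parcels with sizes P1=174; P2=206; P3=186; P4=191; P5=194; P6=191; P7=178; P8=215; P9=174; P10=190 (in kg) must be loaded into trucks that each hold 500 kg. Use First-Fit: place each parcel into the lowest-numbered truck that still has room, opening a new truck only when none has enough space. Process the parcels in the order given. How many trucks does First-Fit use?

truck 1: place P1 (174 kg), 326 kg left
truck 1: place P2 (206 kg), 120 kg left
truck 2: place P3 (186 kg), 314 kg left
truck 2: place P4 (191 kg), 123 kg left
truck 3: place P5 (194 kg), 306 kg left
truck 3: place P6 (191 kg), 115 kg left
truck 4: place P7 (178 kg), 322 kg left
truck 4: place P8 (215 kg), 107 kg left
truck 5: place P9 (174 kg), 326 kg left
truck 5: place P10 (190 kg), 136 kg left
Final trucks: [174,206] [186,191] [194,191] [178,215] [174,190].

5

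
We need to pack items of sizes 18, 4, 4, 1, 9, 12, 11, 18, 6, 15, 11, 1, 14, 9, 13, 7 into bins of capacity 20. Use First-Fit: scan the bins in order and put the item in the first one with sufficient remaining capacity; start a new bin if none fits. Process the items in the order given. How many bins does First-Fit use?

9 bins

Put 18 in bin 1; 2 remain.
Put 4 in bin 2; 16 remain.
Put 4 in bin 2; 12 remain.
Put 1 in bin 1; 1 remain.
Put 9 in bin 2; 3 remain.
Put 12 in bin 3; 8 remain.
Put 11 in bin 4; 9 remain.
Put 18 in bin 5; 2 remain.
Put 6 in bin 3; 2 remain.
Put 15 in bin 6; 5 remain.
Put 11 in bin 7; 9 remain.
Put 1 in bin 1; 0 remain.
Put 14 in bin 8; 6 remain.
Put 9 in bin 4; 0 remain.
Put 13 in bin 9; 7 remain.
Put 7 in bin 7; 2 remain.
Final bins: [18,1,1] [4,4,9] [12,6] [11,9] [18] [15] [11,7] [14] [13].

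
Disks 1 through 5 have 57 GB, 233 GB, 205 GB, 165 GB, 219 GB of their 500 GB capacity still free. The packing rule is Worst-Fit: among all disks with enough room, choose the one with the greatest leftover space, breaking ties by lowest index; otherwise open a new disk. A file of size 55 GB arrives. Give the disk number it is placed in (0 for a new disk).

Disks with room: disk 1 (57 GB), disk 2 (233 GB), disk 3 (205 GB), disk 4 (165 GB), disk 5 (219 GB).
Most room is disk 2 with 233 GB free.

2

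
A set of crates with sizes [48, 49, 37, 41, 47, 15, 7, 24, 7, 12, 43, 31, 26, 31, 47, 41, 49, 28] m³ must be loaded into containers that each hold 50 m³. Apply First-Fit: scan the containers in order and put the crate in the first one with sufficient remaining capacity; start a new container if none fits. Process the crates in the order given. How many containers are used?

Put 48 m³ in container 1; 2 m³ remain.
Put 49 m³ in container 2; 1 m³ remain.
Put 37 m³ in container 3; 13 m³ remain.
Put 41 m³ in container 4; 9 m³ remain.
Put 47 m³ in container 5; 3 m³ remain.
Put 15 m³ in container 6; 35 m³ remain.
Put 7 m³ in container 3; 6 m³ remain.
Put 24 m³ in container 6; 11 m³ remain.
Put 7 m³ in container 4; 2 m³ remain.
Put 12 m³ in container 7; 38 m³ remain.
Put 43 m³ in container 8; 7 m³ remain.
Put 31 m³ in container 7; 7 m³ remain.
Put 26 m³ in container 9; 24 m³ remain.
Put 31 m³ in container 10; 19 m³ remain.
Put 47 m³ in container 11; 3 m³ remain.
Put 41 m³ in container 12; 9 m³ remain.
Put 49 m³ in container 13; 1 m³ remain.
Put 28 m³ in container 14; 22 m³ remain.

14 containers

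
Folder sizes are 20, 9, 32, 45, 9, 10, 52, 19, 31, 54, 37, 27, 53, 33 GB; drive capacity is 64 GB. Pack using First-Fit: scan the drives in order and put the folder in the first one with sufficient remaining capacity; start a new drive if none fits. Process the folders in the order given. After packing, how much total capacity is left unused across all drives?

Put 20 GB in drive 1; 44 GB remain.
Put 9 GB in drive 1; 35 GB remain.
Put 32 GB in drive 1; 3 GB remain.
Put 45 GB in drive 2; 19 GB remain.
Put 9 GB in drive 2; 10 GB remain.
Put 10 GB in drive 2; 0 GB remain.
Put 52 GB in drive 3; 12 GB remain.
Put 19 GB in drive 4; 45 GB remain.
Put 31 GB in drive 4; 14 GB remain.
Put 54 GB in drive 5; 10 GB remain.
Put 37 GB in drive 6; 27 GB remain.
Put 27 GB in drive 6; 0 GB remain.
Put 53 GB in drive 7; 11 GB remain.
Put 33 GB in drive 8; 31 GB remain.
8 drives × 64 GB = 512 GB; used 431 GB; unused 81 GB.

81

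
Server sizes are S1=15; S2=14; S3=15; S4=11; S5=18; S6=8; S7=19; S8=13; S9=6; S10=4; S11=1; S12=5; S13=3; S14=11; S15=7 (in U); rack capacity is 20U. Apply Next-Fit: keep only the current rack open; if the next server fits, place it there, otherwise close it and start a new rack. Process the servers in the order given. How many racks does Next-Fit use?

S1 (15U) → rack 1 (remaining 5U)
S2 (14U) → rack 2 (remaining 6U)
S3 (15U) → rack 3 (remaining 5U)
S4 (11U) → rack 4 (remaining 9U)
S5 (18U) → rack 5 (remaining 2U)
S6 (8U) → rack 6 (remaining 12U)
S7 (19U) → rack 7 (remaining 1U)
S8 (13U) → rack 8 (remaining 7U)
S9 (6U) → rack 8 (remaining 1U)
S10 (4U) → rack 9 (remaining 16U)
S11 (1U) → rack 9 (remaining 15U)
S12 (5U) → rack 9 (remaining 10U)
S13 (3U) → rack 9 (remaining 7U)
S14 (11U) → rack 10 (remaining 9U)
S15 (7U) → rack 10 (remaining 2U)

10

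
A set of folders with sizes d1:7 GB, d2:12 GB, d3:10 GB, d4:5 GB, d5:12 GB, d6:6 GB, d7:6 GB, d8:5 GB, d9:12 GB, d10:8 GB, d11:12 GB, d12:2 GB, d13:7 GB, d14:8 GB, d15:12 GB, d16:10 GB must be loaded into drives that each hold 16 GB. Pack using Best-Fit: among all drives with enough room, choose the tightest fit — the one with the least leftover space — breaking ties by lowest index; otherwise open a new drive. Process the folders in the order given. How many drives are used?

11 drives

drive 1: place d1 (7 GB), 9 GB left
drive 2: place d2 (12 GB), 4 GB left
drive 3: place d3 (10 GB), 6 GB left
drive 3: place d4 (5 GB), 1 GB left
drive 4: place d5 (12 GB), 4 GB left
drive 1: place d6 (6 GB), 3 GB left
drive 5: place d7 (6 GB), 10 GB left
drive 5: place d8 (5 GB), 5 GB left
drive 6: place d9 (12 GB), 4 GB left
drive 7: place d10 (8 GB), 8 GB left
drive 8: place d11 (12 GB), 4 GB left
drive 1: place d12 (2 GB), 1 GB left
drive 7: place d13 (7 GB), 1 GB left
drive 9: place d14 (8 GB), 8 GB left
drive 10: place d15 (12 GB), 4 GB left
drive 11: place d16 (10 GB), 6 GB left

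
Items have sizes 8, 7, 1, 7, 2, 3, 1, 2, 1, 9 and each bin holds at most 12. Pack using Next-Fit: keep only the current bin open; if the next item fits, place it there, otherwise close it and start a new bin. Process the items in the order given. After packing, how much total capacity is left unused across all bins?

bin 1: place 8, 4 left
bin 2: place 7, 5 left
bin 2: place 1, 4 left
bin 3: place 7, 5 left
bin 3: place 2, 3 left
bin 3: place 3, 0 left
bin 4: place 1, 11 left
bin 4: place 2, 9 left
bin 4: place 1, 8 left
bin 5: place 9, 3 left
5 bins × 12 = 60; used 41; unused 19.

19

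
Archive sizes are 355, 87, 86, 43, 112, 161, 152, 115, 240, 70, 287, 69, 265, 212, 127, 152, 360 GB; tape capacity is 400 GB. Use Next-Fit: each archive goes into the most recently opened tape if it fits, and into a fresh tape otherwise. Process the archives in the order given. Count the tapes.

tape 1: place 355 GB, 45 GB left
tape 2: place 87 GB, 313 GB left
tape 2: place 86 GB, 227 GB left
tape 2: place 43 GB, 184 GB left
tape 2: place 112 GB, 72 GB left
tape 3: place 161 GB, 239 GB left
tape 3: place 152 GB, 87 GB left
tape 4: place 115 GB, 285 GB left
tape 4: place 240 GB, 45 GB left
tape 5: place 70 GB, 330 GB left
tape 5: place 287 GB, 43 GB left
tape 6: place 69 GB, 331 GB left
tape 6: place 265 GB, 66 GB left
tape 7: place 212 GB, 188 GB left
tape 7: place 127 GB, 61 GB left
tape 8: place 152 GB, 248 GB left
tape 9: place 360 GB, 40 GB left

9 tapes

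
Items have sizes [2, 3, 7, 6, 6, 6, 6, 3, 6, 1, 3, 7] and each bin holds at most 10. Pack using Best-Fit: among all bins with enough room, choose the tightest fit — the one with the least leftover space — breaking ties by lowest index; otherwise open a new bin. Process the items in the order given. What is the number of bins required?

Put 2 in bin 1; 8 remain.
Put 3 in bin 1; 5 remain.
Put 7 in bin 2; 3 remain.
Put 6 in bin 3; 4 remain.
Put 6 in bin 4; 4 remain.
Put 6 in bin 5; 4 remain.
Put 6 in bin 6; 4 remain.
Put 3 in bin 2; 0 remain.
Put 6 in bin 7; 4 remain.
Put 1 in bin 3; 3 remain.
Put 3 in bin 3; 0 remain.
Put 7 in bin 8; 3 remain.
Final bins: [2,3] [7,3] [6,1,3] [6] [6] [6] [6] [7].

8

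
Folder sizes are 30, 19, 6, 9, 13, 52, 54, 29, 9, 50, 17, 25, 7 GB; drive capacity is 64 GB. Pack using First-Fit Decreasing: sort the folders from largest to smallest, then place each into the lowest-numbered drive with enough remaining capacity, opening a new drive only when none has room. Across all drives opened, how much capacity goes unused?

64

Sorted descending: 54, 52, 50, 30, 29, 25, 19, 17, 13, 9, 9, 7, 6.
Put 54 GB in drive 1; 10 GB remain.
Put 52 GB in drive 2; 12 GB remain.
Put 50 GB in drive 3; 14 GB remain.
Put 30 GB in drive 4; 34 GB remain.
Put 29 GB in drive 4; 5 GB remain.
Put 25 GB in drive 5; 39 GB remain.
Put 19 GB in drive 5; 20 GB remain.
Put 17 GB in drive 5; 3 GB remain.
Put 13 GB in drive 3; 1 GB remain.
Put 9 GB in drive 1; 1 GB remain.
Put 9 GB in drive 2; 3 GB remain.
Put 7 GB in drive 6; 57 GB remain.
Put 6 GB in drive 6; 51 GB remain.
6 drives × 64 GB = 384 GB; used 320 GB; unused 64 GB.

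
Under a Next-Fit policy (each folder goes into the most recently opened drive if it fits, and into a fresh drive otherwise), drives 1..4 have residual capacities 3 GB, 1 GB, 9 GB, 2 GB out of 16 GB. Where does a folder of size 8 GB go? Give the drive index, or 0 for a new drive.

0

Next-Fit only looks at drive 4, which has 2 GB free.
8 GB does not fit, so a new drive is opened.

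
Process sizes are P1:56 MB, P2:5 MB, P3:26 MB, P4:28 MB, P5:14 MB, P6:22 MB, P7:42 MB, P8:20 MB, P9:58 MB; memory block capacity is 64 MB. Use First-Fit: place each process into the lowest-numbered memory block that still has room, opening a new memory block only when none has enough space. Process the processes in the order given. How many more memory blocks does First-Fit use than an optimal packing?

First-Fit: [56,5] [26,28] [14,22,20] [42] [58] → 5 memory blocks.
Total size 271 MB; any packing needs at least ⌈271/64⌉ = 5 memory blocks.
So 5 is already optimal.

0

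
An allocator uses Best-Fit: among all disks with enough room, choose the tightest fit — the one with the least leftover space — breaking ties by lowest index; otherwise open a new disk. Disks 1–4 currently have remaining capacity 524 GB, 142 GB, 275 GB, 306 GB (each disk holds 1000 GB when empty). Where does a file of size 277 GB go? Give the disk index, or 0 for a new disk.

4

Disks with room: disk 1 (524 GB), disk 4 (306 GB).
Tightest fit is disk 4 with 306 GB free.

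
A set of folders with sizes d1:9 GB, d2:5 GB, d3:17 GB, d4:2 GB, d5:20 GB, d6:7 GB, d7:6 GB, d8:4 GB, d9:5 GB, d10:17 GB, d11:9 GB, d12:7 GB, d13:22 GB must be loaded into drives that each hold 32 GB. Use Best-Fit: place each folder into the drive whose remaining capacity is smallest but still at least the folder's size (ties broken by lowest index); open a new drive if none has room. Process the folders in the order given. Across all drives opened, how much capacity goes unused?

d1 (9 GB) → drive 1 (remaining 23 GB)
d2 (5 GB) → drive 1 (remaining 18 GB)
d3 (17 GB) → drive 1 (remaining 1 GB)
d4 (2 GB) → drive 2 (remaining 30 GB)
d5 (20 GB) → drive 2 (remaining 10 GB)
d6 (7 GB) → drive 2 (remaining 3 GB)
d7 (6 GB) → drive 3 (remaining 26 GB)
d8 (4 GB) → drive 3 (remaining 22 GB)
d9 (5 GB) → drive 3 (remaining 17 GB)
d10 (17 GB) → drive 3 (remaining 0 GB)
d11 (9 GB) → drive 4 (remaining 23 GB)
d12 (7 GB) → drive 4 (remaining 16 GB)
d13 (22 GB) → drive 5 (remaining 10 GB)
5 drives × 32 GB = 160 GB; used 130 GB; unused 30 GB.

30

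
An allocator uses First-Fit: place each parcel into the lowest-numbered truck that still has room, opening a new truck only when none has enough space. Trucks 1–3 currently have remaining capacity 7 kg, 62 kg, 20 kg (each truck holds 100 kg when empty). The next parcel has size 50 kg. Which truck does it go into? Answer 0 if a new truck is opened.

Trucks with room: truck 2 (62 kg).
The first with room is truck 2.

2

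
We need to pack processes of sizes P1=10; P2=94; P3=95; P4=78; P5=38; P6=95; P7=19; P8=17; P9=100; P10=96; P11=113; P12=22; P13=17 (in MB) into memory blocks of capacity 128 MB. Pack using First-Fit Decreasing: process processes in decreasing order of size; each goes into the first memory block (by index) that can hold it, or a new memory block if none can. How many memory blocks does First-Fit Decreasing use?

7

Sorted descending: 113, 100, 96, 95, 95, 94, 78, 38, 22, 19, 17, 17, 10.
memory block 1: place 113 MB, 15 MB left
memory block 2: place 100 MB, 28 MB left
memory block 3: place 96 MB, 32 MB left
memory block 4: place 95 MB, 33 MB left
memory block 5: place 95 MB, 33 MB left
memory block 6: place 94 MB, 34 MB left
memory block 7: place 78 MB, 50 MB left
memory block 7: place 38 MB, 12 MB left
memory block 2: place 22 MB, 6 MB left
memory block 3: place 19 MB, 13 MB left
memory block 4: place 17 MB, 16 MB left
memory block 5: place 17 MB, 16 MB left
memory block 1: place 10 MB, 5 MB left
Final memory blocks: [113,10] [100,22] [96,19] [95,17] [95,17] [94] [78,38].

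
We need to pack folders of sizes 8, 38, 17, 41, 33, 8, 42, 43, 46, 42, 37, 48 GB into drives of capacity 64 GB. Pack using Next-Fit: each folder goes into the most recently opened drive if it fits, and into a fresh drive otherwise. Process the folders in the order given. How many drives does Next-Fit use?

8 GB → drive 1 (remaining 56 GB)
38 GB → drive 1 (remaining 18 GB)
17 GB → drive 1 (remaining 1 GB)
41 GB → drive 2 (remaining 23 GB)
33 GB → drive 3 (remaining 31 GB)
8 GB → drive 3 (remaining 23 GB)
42 GB → drive 4 (remaining 22 GB)
43 GB → drive 5 (remaining 21 GB)
46 GB → drive 6 (remaining 18 GB)
42 GB → drive 7 (remaining 22 GB)
37 GB → drive 8 (remaining 27 GB)
48 GB → drive 9 (remaining 16 GB)
Final drives: [8,38,17] [41] [33,8] [42] [43] [46] [42] [37] [48].

9 drives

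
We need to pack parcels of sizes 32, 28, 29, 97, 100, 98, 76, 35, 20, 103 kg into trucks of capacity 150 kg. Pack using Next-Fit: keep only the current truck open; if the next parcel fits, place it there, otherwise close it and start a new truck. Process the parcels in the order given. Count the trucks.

32 kg → truck 1 (remaining 118 kg)
28 kg → truck 1 (remaining 90 kg)
29 kg → truck 1 (remaining 61 kg)
97 kg → truck 2 (remaining 53 kg)
100 kg → truck 3 (remaining 50 kg)
98 kg → truck 4 (remaining 52 kg)
76 kg → truck 5 (remaining 74 kg)
35 kg → truck 5 (remaining 39 kg)
20 kg → truck 5 (remaining 19 kg)
103 kg → truck 6 (remaining 47 kg)

6 trucks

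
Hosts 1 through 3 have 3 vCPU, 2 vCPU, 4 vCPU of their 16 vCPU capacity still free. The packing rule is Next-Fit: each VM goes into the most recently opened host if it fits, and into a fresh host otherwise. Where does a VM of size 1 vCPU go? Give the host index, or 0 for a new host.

3

Next-Fit only looks at host 3, which has 4 vCPU free.
1 vCPU fits there.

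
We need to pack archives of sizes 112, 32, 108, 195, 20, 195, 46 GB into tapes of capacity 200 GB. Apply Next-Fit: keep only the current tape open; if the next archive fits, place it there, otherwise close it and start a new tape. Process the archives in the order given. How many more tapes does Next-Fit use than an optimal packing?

Next-Fit: [112,32] [108] [195] [20] [195] [46] → 6 tapes.
Total size 708 GB; any packing needs at least ⌈708/200⌉ = 4 tapes.
An optimal packing achieves that bound: [195] [195] [112,46,32] [108,20] → 4 tapes.
Excess: 6 − 4 = 2.

2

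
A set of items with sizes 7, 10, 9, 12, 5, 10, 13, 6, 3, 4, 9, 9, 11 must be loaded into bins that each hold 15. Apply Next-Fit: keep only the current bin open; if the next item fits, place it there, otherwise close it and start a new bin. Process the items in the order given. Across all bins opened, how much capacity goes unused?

42

Put 7 in bin 1; 8 remain.
Put 10 in bin 2; 5 remain.
Put 9 in bin 3; 6 remain.
Put 12 in bin 4; 3 remain.
Put 5 in bin 5; 10 remain.
Put 10 in bin 5; 0 remain.
Put 13 in bin 6; 2 remain.
Put 6 in bin 7; 9 remain.
Put 3 in bin 7; 6 remain.
Put 4 in bin 7; 2 remain.
Put 9 in bin 8; 6 remain.
Put 9 in bin 9; 6 remain.
Put 11 in bin 10; 4 remain.
10 bins × 15 = 150; used 108; unused 42.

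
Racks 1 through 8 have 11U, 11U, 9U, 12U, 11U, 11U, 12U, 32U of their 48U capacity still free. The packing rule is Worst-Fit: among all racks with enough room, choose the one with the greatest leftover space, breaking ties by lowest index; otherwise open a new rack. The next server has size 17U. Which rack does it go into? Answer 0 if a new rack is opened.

8

Racks with room: rack 8 (32U).
Most room is rack 8 with 32U free.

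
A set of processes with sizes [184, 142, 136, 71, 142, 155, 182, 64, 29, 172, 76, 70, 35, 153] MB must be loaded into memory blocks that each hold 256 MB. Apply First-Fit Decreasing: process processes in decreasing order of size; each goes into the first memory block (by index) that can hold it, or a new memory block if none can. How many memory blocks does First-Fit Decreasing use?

8 memory blocks

Sorted descending: 184, 182, 172, 155, 153, 142, 142, 136, 76, 71, 70, 64, 35, 29.
Put 184 MB in memory block 1; 72 MB remain.
Put 182 MB in memory block 2; 74 MB remain.
Put 172 MB in memory block 3; 84 MB remain.
Put 155 MB in memory block 4; 101 MB remain.
Put 153 MB in memory block 5; 103 MB remain.
Put 142 MB in memory block 6; 114 MB remain.
Put 142 MB in memory block 7; 114 MB remain.
Put 136 MB in memory block 8; 120 MB remain.
Put 76 MB in memory block 3; 8 MB remain.
Put 71 MB in memory block 1; 1 MB remain.
Put 70 MB in memory block 2; 4 MB remain.
Put 64 MB in memory block 4; 37 MB remain.
Put 35 MB in memory block 4; 2 MB remain.
Put 29 MB in memory block 5; 74 MB remain.
Final memory blocks: [184,71] [182,70] [172,76] [155,64,35] [153,29] [142] [142] [136].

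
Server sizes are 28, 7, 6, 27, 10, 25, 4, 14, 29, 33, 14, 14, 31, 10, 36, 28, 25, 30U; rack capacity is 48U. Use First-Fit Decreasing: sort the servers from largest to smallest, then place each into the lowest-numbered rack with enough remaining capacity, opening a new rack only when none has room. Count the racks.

10 racks

Sorted descending: 36, 33, 31, 30, 29, 28, 28, 27, 25, 25, 14, 14, 14, 10, 10, 7, 6, 4.
Put 36U in rack 1; 12U remain.
Put 33U in rack 2; 15U remain.
Put 31U in rack 3; 17U remain.
Put 30U in rack 4; 18U remain.
Put 29U in rack 5; 19U remain.
Put 28U in rack 6; 20U remain.
Put 28U in rack 7; 20U remain.
Put 27U in rack 8; 21U remain.
Put 25U in rack 9; 23U remain.
Put 25U in rack 10; 23U remain.
Put 14U in rack 2; 1U remain.
Put 14U in rack 3; 3U remain.
Put 14U in rack 4; 4U remain.
Put 10U in rack 1; 2U remain.
Put 10U in rack 5; 9U remain.
Put 7U in rack 5; 2U remain.
Put 6U in rack 6; 14U remain.
Put 4U in rack 4; 0U remain.
Final racks: [36,10] [33,14] [31,14] [30,14,4] [29,10,7] [28,6] [28] [27] [25] [25].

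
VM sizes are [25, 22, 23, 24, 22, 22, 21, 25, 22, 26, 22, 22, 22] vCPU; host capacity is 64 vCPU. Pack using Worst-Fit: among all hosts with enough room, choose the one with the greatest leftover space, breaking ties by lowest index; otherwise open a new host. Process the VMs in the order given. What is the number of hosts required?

7 hosts

25 vCPU → host 1 (remaining 39 vCPU)
22 vCPU → host 1 (remaining 17 vCPU)
23 vCPU → host 2 (remaining 41 vCPU)
24 vCPU → host 2 (remaining 17 vCPU)
22 vCPU → host 3 (remaining 42 vCPU)
22 vCPU → host 3 (remaining 20 vCPU)
21 vCPU → host 4 (remaining 43 vCPU)
25 vCPU → host 4 (remaining 18 vCPU)
22 vCPU → host 5 (remaining 42 vCPU)
26 vCPU → host 5 (remaining 16 vCPU)
22 vCPU → host 6 (remaining 42 vCPU)
22 vCPU → host 6 (remaining 20 vCPU)
22 vCPU → host 7 (remaining 42 vCPU)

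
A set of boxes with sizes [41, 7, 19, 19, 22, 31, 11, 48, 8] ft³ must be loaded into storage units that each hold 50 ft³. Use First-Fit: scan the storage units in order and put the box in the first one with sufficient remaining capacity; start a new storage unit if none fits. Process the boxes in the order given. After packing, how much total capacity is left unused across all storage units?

41 ft³ → storage unit 1 (remaining 9 ft³)
7 ft³ → storage unit 1 (remaining 2 ft³)
19 ft³ → storage unit 2 (remaining 31 ft³)
19 ft³ → storage unit 2 (remaining 12 ft³)
22 ft³ → storage unit 3 (remaining 28 ft³)
31 ft³ → storage unit 4 (remaining 19 ft³)
11 ft³ → storage unit 2 (remaining 1 ft³)
48 ft³ → storage unit 5 (remaining 2 ft³)
8 ft³ → storage unit 3 (remaining 20 ft³)
5 storage units × 50 ft³ = 250 ft³; used 206 ft³; unused 44 ft³.

44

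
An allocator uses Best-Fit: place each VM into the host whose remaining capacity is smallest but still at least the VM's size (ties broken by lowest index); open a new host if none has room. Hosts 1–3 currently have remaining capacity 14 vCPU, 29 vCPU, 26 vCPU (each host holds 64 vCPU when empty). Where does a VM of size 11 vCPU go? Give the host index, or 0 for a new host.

Hosts with room: host 1 (14 vCPU), host 2 (29 vCPU), host 3 (26 vCPU).
Tightest fit is host 1 with 14 vCPU free.

1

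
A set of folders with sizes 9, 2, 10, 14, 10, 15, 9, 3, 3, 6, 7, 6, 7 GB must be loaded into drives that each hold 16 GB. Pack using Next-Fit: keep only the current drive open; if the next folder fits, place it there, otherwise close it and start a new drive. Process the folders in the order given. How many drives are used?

9 GB → drive 1 (remaining 7 GB)
2 GB → drive 1 (remaining 5 GB)
10 GB → drive 2 (remaining 6 GB)
14 GB → drive 3 (remaining 2 GB)
10 GB → drive 4 (remaining 6 GB)
15 GB → drive 5 (remaining 1 GB)
9 GB → drive 6 (remaining 7 GB)
3 GB → drive 6 (remaining 4 GB)
3 GB → drive 6 (remaining 1 GB)
6 GB → drive 7 (remaining 10 GB)
7 GB → drive 7 (remaining 3 GB)
6 GB → drive 8 (remaining 10 GB)
7 GB → drive 8 (remaining 3 GB)
Final drives: [9,2] [10] [14] [10] [15] [9,3,3] [6,7] [6,7].

8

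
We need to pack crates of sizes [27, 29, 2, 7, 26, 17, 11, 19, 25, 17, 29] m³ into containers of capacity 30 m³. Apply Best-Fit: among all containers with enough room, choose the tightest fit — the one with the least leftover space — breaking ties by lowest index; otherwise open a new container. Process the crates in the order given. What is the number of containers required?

Put 27 m³ in container 1; 3 m³ remain.
Put 29 m³ in container 2; 1 m³ remain.
Put 2 m³ in container 1; 1 m³ remain.
Put 7 m³ in container 3; 23 m³ remain.
Put 26 m³ in container 4; 4 m³ remain.
Put 17 m³ in container 3; 6 m³ remain.
Put 11 m³ in container 5; 19 m³ remain.
Put 19 m³ in container 5; 0 m³ remain.
Put 25 m³ in container 6; 5 m³ remain.
Put 17 m³ in container 7; 13 m³ remain.
Put 29 m³ in container 8; 1 m³ remain.
Final containers: [27,2] [29] [7,17] [26] [11,19] [25] [17] [29].

8 containers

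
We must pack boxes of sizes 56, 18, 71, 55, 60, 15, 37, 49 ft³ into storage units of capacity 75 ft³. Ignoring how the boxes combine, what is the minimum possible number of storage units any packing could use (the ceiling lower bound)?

Total size = 56 + 18 + 71 + 55 + 60 + 15 + 37 + 49 = 361 ft³.
⌈361 / 75⌉ = 5.

5 storage units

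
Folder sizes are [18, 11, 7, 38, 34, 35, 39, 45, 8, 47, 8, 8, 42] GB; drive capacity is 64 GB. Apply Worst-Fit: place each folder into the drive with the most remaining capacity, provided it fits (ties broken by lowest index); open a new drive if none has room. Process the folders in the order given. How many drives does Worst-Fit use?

drive 1: place 18 GB, 46 GB left
drive 1: place 11 GB, 35 GB left
drive 1: place 7 GB, 28 GB left
drive 2: place 38 GB, 26 GB left
drive 3: place 34 GB, 30 GB left
drive 4: place 35 GB, 29 GB left
drive 5: place 39 GB, 25 GB left
drive 6: place 45 GB, 19 GB left
drive 3: place 8 GB, 22 GB left
drive 7: place 47 GB, 17 GB left
drive 4: place 8 GB, 21 GB left
drive 1: place 8 GB, 20 GB left
drive 8: place 42 GB, 22 GB left

8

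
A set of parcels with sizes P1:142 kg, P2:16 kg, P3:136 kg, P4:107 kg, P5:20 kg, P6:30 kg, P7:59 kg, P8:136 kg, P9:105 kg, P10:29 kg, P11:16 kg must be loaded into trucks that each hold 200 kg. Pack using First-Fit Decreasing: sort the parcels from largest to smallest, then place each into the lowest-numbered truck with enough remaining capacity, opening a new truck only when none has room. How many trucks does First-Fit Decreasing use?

5

Sorted descending: 142, 136, 136, 107, 105, 59, 30, 29, 20, 16, 16.
truck 1: place 142 kg, 58 kg left
truck 2: place 136 kg, 64 kg left
truck 3: place 136 kg, 64 kg left
truck 4: place 107 kg, 93 kg left
truck 5: place 105 kg, 95 kg left
truck 2: place 59 kg, 5 kg left
truck 1: place 30 kg, 28 kg left
truck 3: place 29 kg, 35 kg left
truck 1: place 20 kg, 8 kg left
truck 3: place 16 kg, 19 kg left
truck 3: place 16 kg, 3 kg left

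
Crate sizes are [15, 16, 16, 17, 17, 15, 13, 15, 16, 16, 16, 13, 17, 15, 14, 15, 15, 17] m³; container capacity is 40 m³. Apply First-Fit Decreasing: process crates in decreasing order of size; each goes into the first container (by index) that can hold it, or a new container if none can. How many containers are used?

Sorted descending: 17, 17, 17, 17, 16, 16, 16, 16, 16, 15, 15, 15, 15, 15, 15, 14, 13, 13.
17 m³ → container 1 (remaining 23 m³)
17 m³ → container 1 (remaining 6 m³)
17 m³ → container 2 (remaining 23 m³)
17 m³ → container 2 (remaining 6 m³)
16 m³ → container 3 (remaining 24 m³)
16 m³ → container 3 (remaining 8 m³)
16 m³ → container 4 (remaining 24 m³)
16 m³ → container 4 (remaining 8 m³)
16 m³ → container 5 (remaining 24 m³)
15 m³ → container 5 (remaining 9 m³)
15 m³ → container 6 (remaining 25 m³)
15 m³ → container 6 (remaining 10 m³)
15 m³ → container 7 (remaining 25 m³)
15 m³ → container 7 (remaining 10 m³)
15 m³ → container 8 (remaining 25 m³)
14 m³ → container 8 (remaining 11 m³)
13 m³ → container 9 (remaining 27 m³)
13 m³ → container 9 (remaining 14 m³)
Final containers: [17,17] [17,17] [16,16] [16,16] [16,15] [15,15] [15,15] [15,14] [13,13].

9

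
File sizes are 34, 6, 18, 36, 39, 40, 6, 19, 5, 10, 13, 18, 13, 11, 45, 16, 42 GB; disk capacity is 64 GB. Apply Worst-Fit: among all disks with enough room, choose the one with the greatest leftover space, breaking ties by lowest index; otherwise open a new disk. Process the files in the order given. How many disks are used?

Put 34 GB in disk 1; 30 GB remain.
Put 6 GB in disk 1; 24 GB remain.
Put 18 GB in disk 1; 6 GB remain.
Put 36 GB in disk 2; 28 GB remain.
Put 39 GB in disk 3; 25 GB remain.
Put 40 GB in disk 4; 24 GB remain.
Put 6 GB in disk 2; 22 GB remain.
Put 19 GB in disk 3; 6 GB remain.
Put 5 GB in disk 4; 19 GB remain.
Put 10 GB in disk 2; 12 GB remain.
Put 13 GB in disk 4; 6 GB remain.
Put 18 GB in disk 5; 46 GB remain.
Put 13 GB in disk 5; 33 GB remain.
Put 11 GB in disk 5; 22 GB remain.
Put 45 GB in disk 6; 19 GB remain.
Put 16 GB in disk 5; 6 GB remain.
Put 42 GB in disk 7; 22 GB remain.
Final disks: [34,6,18] [36,6,10] [39,19] [40,5,13] [18,13,11,16] [45] [42].

7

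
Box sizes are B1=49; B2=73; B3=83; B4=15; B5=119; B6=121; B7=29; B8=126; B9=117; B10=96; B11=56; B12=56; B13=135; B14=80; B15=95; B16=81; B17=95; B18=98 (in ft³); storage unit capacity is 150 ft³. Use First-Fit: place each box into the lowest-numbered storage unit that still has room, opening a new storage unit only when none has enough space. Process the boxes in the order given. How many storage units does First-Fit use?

B1 (49 ft³) → storage unit 1 (remaining 101 ft³)
B2 (73 ft³) → storage unit 1 (remaining 28 ft³)
B3 (83 ft³) → storage unit 2 (remaining 67 ft³)
B4 (15 ft³) → storage unit 1 (remaining 13 ft³)
B5 (119 ft³) → storage unit 3 (remaining 31 ft³)
B6 (121 ft³) → storage unit 4 (remaining 29 ft³)
B7 (29 ft³) → storage unit 2 (remaining 38 ft³)
B8 (126 ft³) → storage unit 5 (remaining 24 ft³)
B9 (117 ft³) → storage unit 6 (remaining 33 ft³)
B10 (96 ft³) → storage unit 7 (remaining 54 ft³)
B11 (56 ft³) → storage unit 8 (remaining 94 ft³)
B12 (56 ft³) → storage unit 8 (remaining 38 ft³)
B13 (135 ft³) → storage unit 9 (remaining 15 ft³)
B14 (80 ft³) → storage unit 10 (remaining 70 ft³)
B15 (95 ft³) → storage unit 11 (remaining 55 ft³)
B16 (81 ft³) → storage unit 12 (remaining 69 ft³)
B17 (95 ft³) → storage unit 13 (remaining 55 ft³)
B18 (98 ft³) → storage unit 14 (remaining 52 ft³)
Final storage units: [49,73,15] [83,29] [119] [121] [126] [117] [96] [56,56] [135] [80] [95] [81] [95] [98].

14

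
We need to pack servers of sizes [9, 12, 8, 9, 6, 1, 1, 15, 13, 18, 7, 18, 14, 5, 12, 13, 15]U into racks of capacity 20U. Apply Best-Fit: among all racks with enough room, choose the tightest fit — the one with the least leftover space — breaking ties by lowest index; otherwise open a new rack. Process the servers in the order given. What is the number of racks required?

10

Put 9U in rack 1; 11U remain.
Put 12U in rack 2; 8U remain.
Put 8U in rack 2; 0U remain.
Put 9U in rack 1; 2U remain.
Put 6U in rack 3; 14U remain.
Put 1U in rack 1; 1U remain.
Put 1U in rack 1; 0U remain.
Put 15U in rack 4; 5U remain.
Put 13U in rack 3; 1U remain.
Put 18U in rack 5; 2U remain.
Put 7U in rack 6; 13U remain.
Put 18U in rack 7; 2U remain.
Put 14U in rack 8; 6U remain.
Put 5U in rack 4; 0U remain.
Put 12U in rack 6; 1U remain.
Put 13U in rack 9; 7U remain.
Put 15U in rack 10; 5U remain.
Final racks: [9,9,1,1] [12,8] [6,13] [15,5] [18] [7,12] [18] [14] [13] [15].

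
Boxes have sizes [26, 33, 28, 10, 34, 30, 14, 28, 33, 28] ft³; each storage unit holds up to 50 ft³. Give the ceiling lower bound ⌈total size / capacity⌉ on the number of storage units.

Total size = 26 + 33 + 28 + 10 + 34 + 30 + 14 + 28 + 33 + 28 = 264 ft³.
⌈264 / 50⌉ = 6.

6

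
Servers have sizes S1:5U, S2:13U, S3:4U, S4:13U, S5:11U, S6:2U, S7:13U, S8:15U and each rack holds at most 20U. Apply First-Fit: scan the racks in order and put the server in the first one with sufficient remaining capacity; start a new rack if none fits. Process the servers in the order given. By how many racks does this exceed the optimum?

0

First-Fit: [5,13,2] [4,13] [11] [13] [15] → 5 racks.
5 servers exceed 10U (half the capacity), and no two of those can share a rack, so at least 5 racks are needed.
So 5 is already optimal.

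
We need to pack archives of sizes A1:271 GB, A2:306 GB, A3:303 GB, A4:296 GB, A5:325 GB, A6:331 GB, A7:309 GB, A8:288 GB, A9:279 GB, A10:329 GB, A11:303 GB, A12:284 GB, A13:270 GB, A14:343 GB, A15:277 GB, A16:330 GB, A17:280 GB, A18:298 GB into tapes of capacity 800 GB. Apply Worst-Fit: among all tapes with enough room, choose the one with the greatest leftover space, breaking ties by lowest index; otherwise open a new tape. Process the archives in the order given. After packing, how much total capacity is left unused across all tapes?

1778

tape 1: place A1 (271 GB), 529 GB left
tape 1: place A2 (306 GB), 223 GB left
tape 2: place A3 (303 GB), 497 GB left
tape 2: place A4 (296 GB), 201 GB left
tape 3: place A5 (325 GB), 475 GB left
tape 3: place A6 (331 GB), 144 GB left
tape 4: place A7 (309 GB), 491 GB left
tape 4: place A8 (288 GB), 203 GB left
tape 5: place A9 (279 GB), 521 GB left
tape 5: place A10 (329 GB), 192 GB left
tape 6: place A11 (303 GB), 497 GB left
tape 6: place A12 (284 GB), 213 GB left
tape 7: place A13 (270 GB), 530 GB left
tape 7: place A14 (343 GB), 187 GB left
tape 8: place A15 (277 GB), 523 GB left
tape 8: place A16 (330 GB), 193 GB left
tape 9: place A17 (280 GB), 520 GB left
tape 9: place A18 (298 GB), 222 GB left
9 tapes × 800 GB = 7200 GB; used 5422 GB; unused 1778 GB.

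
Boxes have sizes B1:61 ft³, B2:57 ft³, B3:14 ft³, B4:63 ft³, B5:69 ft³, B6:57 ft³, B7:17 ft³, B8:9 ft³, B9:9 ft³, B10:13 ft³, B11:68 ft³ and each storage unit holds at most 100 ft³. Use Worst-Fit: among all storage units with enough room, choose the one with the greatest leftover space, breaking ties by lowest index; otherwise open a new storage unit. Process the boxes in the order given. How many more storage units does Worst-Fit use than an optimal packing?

0

Worst-Fit: [61,9] [57,14] [63,9] [69,13] [57,17] [68] → 6 storage units.
6 boxes exceed 50 ft³ (half the capacity), and no two of those can share a storage unit, so at least 6 storage units are needed.
So 6 is already optimal.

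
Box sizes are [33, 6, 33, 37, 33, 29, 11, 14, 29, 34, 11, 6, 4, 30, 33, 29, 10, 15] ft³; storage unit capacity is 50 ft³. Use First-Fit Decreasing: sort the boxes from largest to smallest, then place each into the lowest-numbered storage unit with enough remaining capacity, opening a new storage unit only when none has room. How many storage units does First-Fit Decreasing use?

Sorted descending: 37, 34, 33, 33, 33, 33, 30, 29, 29, 29, 15, 14, 11, 11, 10, 6, 6, 4.
Put 37 ft³ in storage unit 1; 13 ft³ remain.
Put 34 ft³ in storage unit 2; 16 ft³ remain.
Put 33 ft³ in storage unit 3; 17 ft³ remain.
Put 33 ft³ in storage unit 4; 17 ft³ remain.
Put 33 ft³ in storage unit 5; 17 ft³ remain.
Put 33 ft³ in storage unit 6; 17 ft³ remain.
Put 30 ft³ in storage unit 7; 20 ft³ remain.
Put 29 ft³ in storage unit 8; 21 ft³ remain.
Put 29 ft³ in storage unit 9; 21 ft³ remain.
Put 29 ft³ in storage unit 10; 21 ft³ remain.
Put 15 ft³ in storage unit 2; 1 ft³ remain.
Put 14 ft³ in storage unit 3; 3 ft³ remain.
Put 11 ft³ in storage unit 1; 2 ft³ remain.
Put 11 ft³ in storage unit 4; 6 ft³ remain.
Put 10 ft³ in storage unit 5; 7 ft³ remain.
Put 6 ft³ in storage unit 4; 0 ft³ remain.
Put 6 ft³ in storage unit 5; 1 ft³ remain.
Put 4 ft³ in storage unit 6; 13 ft³ remain.
Final storage units: [37,11] [34,15] [33,14] [33,11,6] [33,10,6] [33,4] [30] [29] [29] [29].

10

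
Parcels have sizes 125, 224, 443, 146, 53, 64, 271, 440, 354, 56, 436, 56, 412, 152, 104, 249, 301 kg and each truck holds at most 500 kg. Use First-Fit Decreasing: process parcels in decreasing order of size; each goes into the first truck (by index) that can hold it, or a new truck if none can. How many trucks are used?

8

Sorted descending: 443, 440, 436, 412, 354, 301, 271, 249, 224, 152, 146, 125, 104, 64, 56, 56, 53.
Put 443 kg in truck 1; 57 kg remain.
Put 440 kg in truck 2; 60 kg remain.
Put 436 kg in truck 3; 64 kg remain.
Put 412 kg in truck 4; 88 kg remain.
Put 354 kg in truck 5; 146 kg remain.
Put 301 kg in truck 6; 199 kg remain.
Put 271 kg in truck 7; 229 kg remain.
Put 249 kg in truck 8; 251 kg remain.
Put 224 kg in truck 7; 5 kg remain.
Put 152 kg in truck 6; 47 kg remain.
Put 146 kg in truck 5; 0 kg remain.
Put 125 kg in truck 8; 126 kg remain.
Put 104 kg in truck 8; 22 kg remain.
Put 64 kg in truck 3; 0 kg remain.
Put 56 kg in truck 1; 1 kg remain.
Put 56 kg in truck 2; 4 kg remain.
Put 53 kg in truck 4; 35 kg remain.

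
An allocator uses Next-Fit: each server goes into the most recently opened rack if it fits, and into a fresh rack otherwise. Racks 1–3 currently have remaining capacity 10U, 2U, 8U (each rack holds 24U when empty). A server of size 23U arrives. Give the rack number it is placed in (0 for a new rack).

Next-Fit only looks at rack 3, which has 8U free.
23U does not fit, so a new rack is opened.

0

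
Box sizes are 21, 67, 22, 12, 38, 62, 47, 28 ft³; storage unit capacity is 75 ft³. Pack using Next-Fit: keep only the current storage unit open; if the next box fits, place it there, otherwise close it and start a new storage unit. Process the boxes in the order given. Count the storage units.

5

21 ft³ → storage unit 1 (remaining 54 ft³)
67 ft³ → storage unit 2 (remaining 8 ft³)
22 ft³ → storage unit 3 (remaining 53 ft³)
12 ft³ → storage unit 3 (remaining 41 ft³)
38 ft³ → storage unit 3 (remaining 3 ft³)
62 ft³ → storage unit 4 (remaining 13 ft³)
47 ft³ → storage unit 5 (remaining 28 ft³)
28 ft³ → storage unit 5 (remaining 0 ft³)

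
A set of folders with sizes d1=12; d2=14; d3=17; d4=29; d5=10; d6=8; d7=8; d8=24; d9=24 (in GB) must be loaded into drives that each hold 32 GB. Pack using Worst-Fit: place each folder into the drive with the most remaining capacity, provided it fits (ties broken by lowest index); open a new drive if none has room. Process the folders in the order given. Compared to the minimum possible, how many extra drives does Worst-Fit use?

1

Worst-Fit: [12,14] [17,10] [29] [8,8] [24] [24] → 6 drives.
Total size 146 GB; any packing needs at least ⌈146/32⌉ = 5 drives.
An optimal packing achieves that bound: [29] [24,8] [24,8] [17,14] [12,10] → 5 drives.
Excess: 6 − 5 = 1.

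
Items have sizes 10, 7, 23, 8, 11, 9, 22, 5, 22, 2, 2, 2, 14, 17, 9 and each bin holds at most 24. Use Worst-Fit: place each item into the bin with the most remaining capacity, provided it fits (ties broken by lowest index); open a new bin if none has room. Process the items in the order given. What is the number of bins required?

8 bins

Put 10 in bin 1; 14 remain.
Put 7 in bin 1; 7 remain.
Put 23 in bin 2; 1 remain.
Put 8 in bin 3; 16 remain.
Put 11 in bin 3; 5 remain.
Put 9 in bin 4; 15 remain.
Put 22 in bin 5; 2 remain.
Put 5 in bin 4; 10 remain.
Put 22 in bin 6; 2 remain.
Put 2 in bin 4; 8 remain.
Put 2 in bin 4; 6 remain.
Put 2 in bin 1; 5 remain.
Put 14 in bin 7; 10 remain.
Put 17 in bin 8; 7 remain.
Put 9 in bin 7; 1 remain.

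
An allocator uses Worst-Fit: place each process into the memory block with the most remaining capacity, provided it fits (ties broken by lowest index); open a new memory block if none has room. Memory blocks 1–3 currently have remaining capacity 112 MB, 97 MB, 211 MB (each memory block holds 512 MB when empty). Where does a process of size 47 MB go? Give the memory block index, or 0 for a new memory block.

3

Memory blocks with room: memory block 1 (112 MB), memory block 2 (97 MB), memory block 3 (211 MB).
Most room is memory block 3 with 211 MB free.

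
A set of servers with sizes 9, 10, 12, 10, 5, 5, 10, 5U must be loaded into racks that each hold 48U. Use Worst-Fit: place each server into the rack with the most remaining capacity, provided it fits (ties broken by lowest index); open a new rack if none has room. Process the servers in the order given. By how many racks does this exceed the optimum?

0

Worst-Fit: [9,10,12,10,5] [5,10,5] → 2 racks.
Total size 66U; any packing needs at least ⌈66/48⌉ = 2 racks.
So 2 is already optimal.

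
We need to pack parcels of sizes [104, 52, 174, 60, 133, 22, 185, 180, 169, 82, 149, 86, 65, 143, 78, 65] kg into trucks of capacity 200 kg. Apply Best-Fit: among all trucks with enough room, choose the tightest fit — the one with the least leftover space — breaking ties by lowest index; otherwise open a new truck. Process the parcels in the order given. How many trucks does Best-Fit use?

11

104 kg → truck 1 (remaining 96 kg)
52 kg → truck 1 (remaining 44 kg)
174 kg → truck 2 (remaining 26 kg)
60 kg → truck 3 (remaining 140 kg)
133 kg → truck 3 (remaining 7 kg)
22 kg → truck 2 (remaining 4 kg)
185 kg → truck 4 (remaining 15 kg)
180 kg → truck 5 (remaining 20 kg)
169 kg → truck 6 (remaining 31 kg)
82 kg → truck 7 (remaining 118 kg)
149 kg → truck 8 (remaining 51 kg)
86 kg → truck 7 (remaining 32 kg)
65 kg → truck 9 (remaining 135 kg)
143 kg → truck 10 (remaining 57 kg)
78 kg → truck 9 (remaining 57 kg)
65 kg → truck 11 (remaining 135 kg)
Final trucks: [104,52] [174,22] [60,133] [185] [180] [169] [82,86] [149] [65,78] [143] [65].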